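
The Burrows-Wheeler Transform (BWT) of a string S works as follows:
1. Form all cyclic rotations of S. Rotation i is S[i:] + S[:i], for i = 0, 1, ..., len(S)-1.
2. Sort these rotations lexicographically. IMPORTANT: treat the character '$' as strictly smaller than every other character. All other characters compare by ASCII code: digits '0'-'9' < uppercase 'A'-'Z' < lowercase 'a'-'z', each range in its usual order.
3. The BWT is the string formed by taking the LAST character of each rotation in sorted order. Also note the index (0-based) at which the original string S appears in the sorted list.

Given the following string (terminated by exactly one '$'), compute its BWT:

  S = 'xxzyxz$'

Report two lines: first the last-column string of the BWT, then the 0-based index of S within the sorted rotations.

Answer: z$yxzxx
1

Derivation:
All 7 rotations (rotation i = S[i:]+S[:i]):
  rot[0] = xxzyxz$
  rot[1] = xzyxz$x
  rot[2] = zyxz$xx
  rot[3] = yxz$xxz
  rot[4] = xz$xxzy
  rot[5] = z$xxzyx
  rot[6] = $xxzyxz
Sorted (with $ < everything):
  sorted[0] = $xxzyxz  (last char: 'z')
  sorted[1] = xxzyxz$  (last char: '$')
  sorted[2] = xz$xxzy  (last char: 'y')
  sorted[3] = xzyxz$x  (last char: 'x')
  sorted[4] = yxz$xxz  (last char: 'z')
  sorted[5] = z$xxzyx  (last char: 'x')
  sorted[6] = zyxz$xx  (last char: 'x')
Last column: z$yxzxx
Original string S is at sorted index 1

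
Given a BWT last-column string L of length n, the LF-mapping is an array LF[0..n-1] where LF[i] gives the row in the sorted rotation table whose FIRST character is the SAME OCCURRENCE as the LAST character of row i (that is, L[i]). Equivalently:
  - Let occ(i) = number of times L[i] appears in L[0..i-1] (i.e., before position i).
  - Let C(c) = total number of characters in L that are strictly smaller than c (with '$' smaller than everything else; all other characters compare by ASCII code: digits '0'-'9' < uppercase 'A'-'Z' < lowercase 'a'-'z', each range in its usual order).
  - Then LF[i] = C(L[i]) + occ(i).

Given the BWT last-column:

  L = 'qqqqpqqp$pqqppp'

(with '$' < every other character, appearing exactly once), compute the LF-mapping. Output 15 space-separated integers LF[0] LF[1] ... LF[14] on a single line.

Char counts: '$':1, 'p':6, 'q':8
C (first-col start): C('$')=0, C('p')=1, C('q')=7
L[0]='q': occ=0, LF[0]=C('q')+0=7+0=7
L[1]='q': occ=1, LF[1]=C('q')+1=7+1=8
L[2]='q': occ=2, LF[2]=C('q')+2=7+2=9
L[3]='q': occ=3, LF[3]=C('q')+3=7+3=10
L[4]='p': occ=0, LF[4]=C('p')+0=1+0=1
L[5]='q': occ=4, LF[5]=C('q')+4=7+4=11
L[6]='q': occ=5, LF[6]=C('q')+5=7+5=12
L[7]='p': occ=1, LF[7]=C('p')+1=1+1=2
L[8]='$': occ=0, LF[8]=C('$')+0=0+0=0
L[9]='p': occ=2, LF[9]=C('p')+2=1+2=3
L[10]='q': occ=6, LF[10]=C('q')+6=7+6=13
L[11]='q': occ=7, LF[11]=C('q')+7=7+7=14
L[12]='p': occ=3, LF[12]=C('p')+3=1+3=4
L[13]='p': occ=4, LF[13]=C('p')+4=1+4=5
L[14]='p': occ=5, LF[14]=C('p')+5=1+5=6

Answer: 7 8 9 10 1 11 12 2 0 3 13 14 4 5 6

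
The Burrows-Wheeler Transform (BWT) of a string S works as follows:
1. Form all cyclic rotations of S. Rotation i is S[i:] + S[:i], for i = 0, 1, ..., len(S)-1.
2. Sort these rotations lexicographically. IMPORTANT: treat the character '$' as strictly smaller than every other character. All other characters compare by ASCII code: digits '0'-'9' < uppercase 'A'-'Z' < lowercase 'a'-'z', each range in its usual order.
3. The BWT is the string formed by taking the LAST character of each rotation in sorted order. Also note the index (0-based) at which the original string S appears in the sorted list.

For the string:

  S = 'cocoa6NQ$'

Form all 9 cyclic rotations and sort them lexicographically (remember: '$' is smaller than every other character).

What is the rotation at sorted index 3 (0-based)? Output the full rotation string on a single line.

All 9 rotations (rotation i = S[i:]+S[:i]):
  rot[0] = cocoa6NQ$
  rot[1] = ocoa6NQ$c
  rot[2] = coa6NQ$co
  rot[3] = oa6NQ$coc
  rot[4] = a6NQ$coco
  rot[5] = 6NQ$cocoa
  rot[6] = NQ$cocoa6
  rot[7] = Q$cocoa6N
  rot[8] = $cocoa6NQ
Sorted (with $ < everything):
  sorted[0] = $cocoa6NQ
  sorted[1] = 6NQ$cocoa
  sorted[2] = NQ$cocoa6
  sorted[3] = Q$cocoa6N
  sorted[4] = a6NQ$coco
  sorted[5] = coa6NQ$co
  sorted[6] = cocoa6NQ$
  sorted[7] = oa6NQ$coc
  sorted[8] = ocoa6NQ$c
sorted[3] = Q$cocoa6N

Answer: Q$cocoa6N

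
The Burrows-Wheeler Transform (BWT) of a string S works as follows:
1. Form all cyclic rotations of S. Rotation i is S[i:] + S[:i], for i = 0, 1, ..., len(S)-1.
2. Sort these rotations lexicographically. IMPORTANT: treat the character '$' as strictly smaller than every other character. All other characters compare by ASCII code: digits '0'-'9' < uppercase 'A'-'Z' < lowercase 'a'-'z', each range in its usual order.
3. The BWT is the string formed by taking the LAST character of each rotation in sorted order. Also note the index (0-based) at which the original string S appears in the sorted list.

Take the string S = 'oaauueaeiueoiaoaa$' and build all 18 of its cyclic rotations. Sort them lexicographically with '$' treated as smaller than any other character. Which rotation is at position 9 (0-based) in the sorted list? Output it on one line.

All 18 rotations (rotation i = S[i:]+S[:i]):
  rot[0] = oaauueaeiueoiaoaa$
  rot[1] = aauueaeiueoiaoaa$o
  rot[2] = auueaeiueoiaoaa$oa
  rot[3] = uueaeiueoiaoaa$oaa
  rot[4] = ueaeiueoiaoaa$oaau
  rot[5] = eaeiueoiaoaa$oaauu
  rot[6] = aeiueoiaoaa$oaauue
  rot[7] = eiueoiaoaa$oaauuea
  rot[8] = iueoiaoaa$oaauueae
  rot[9] = ueoiaoaa$oaauueaei
  rot[10] = eoiaoaa$oaauueaeiu
  rot[11] = oiaoaa$oaauueaeiue
  rot[12] = iaoaa$oaauueaeiueo
  rot[13] = aoaa$oaauueaeiueoi
  rot[14] = oaa$oaauueaeiueoia
  rot[15] = aa$oaauueaeiueoiao
  rot[16] = a$oaauueaeiueoiaoa
  rot[17] = $oaauueaeiueoiaoaa
Sorted (with $ < everything):
  sorted[0] = $oaauueaeiueoiaoaa
  sorted[1] = a$oaauueaeiueoiaoa
  sorted[2] = aa$oaauueaeiueoiao
  sorted[3] = aauueaeiueoiaoaa$o
  sorted[4] = aeiueoiaoaa$oaauue
  sorted[5] = aoaa$oaauueaeiueoi
  sorted[6] = auueaeiueoiaoaa$oa
  sorted[7] = eaeiueoiaoaa$oaauu
  sorted[8] = eiueoiaoaa$oaauuea
  sorted[9] = eoiaoaa$oaauueaeiu
  sorted[10] = iaoaa$oaauueaeiueo
  sorted[11] = iueoiaoaa$oaauueae
  sorted[12] = oaa$oaauueaeiueoia
  sorted[13] = oaauueaeiueoiaoaa$
  sorted[14] = oiaoaa$oaauueaeiue
  sorted[15] = ueaeiueoiaoaa$oaau
  sorted[16] = ueoiaoaa$oaauueaei
  sorted[17] = uueaeiueoiaoaa$oaa
sorted[9] = eoiaoaa$oaauueaeiu

Answer: eoiaoaa$oaauueaeiu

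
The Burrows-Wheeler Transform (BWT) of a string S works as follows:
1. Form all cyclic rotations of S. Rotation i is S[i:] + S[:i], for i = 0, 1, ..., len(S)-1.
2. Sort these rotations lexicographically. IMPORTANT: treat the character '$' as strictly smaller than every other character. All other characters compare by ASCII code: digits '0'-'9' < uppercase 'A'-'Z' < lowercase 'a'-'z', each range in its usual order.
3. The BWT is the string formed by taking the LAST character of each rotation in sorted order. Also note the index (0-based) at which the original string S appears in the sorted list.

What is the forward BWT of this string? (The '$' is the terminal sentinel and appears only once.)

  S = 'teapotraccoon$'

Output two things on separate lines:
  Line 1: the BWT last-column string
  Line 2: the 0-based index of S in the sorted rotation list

All 14 rotations (rotation i = S[i:]+S[:i]):
  rot[0] = teapotraccoon$
  rot[1] = eapotraccoon$t
  rot[2] = apotraccoon$te
  rot[3] = potraccoon$tea
  rot[4] = otraccoon$teap
  rot[5] = traccoon$teapo
  rot[6] = raccoon$teapot
  rot[7] = accoon$teapotr
  rot[8] = ccoon$teapotra
  rot[9] = coon$teapotrac
  rot[10] = oon$teapotracc
  rot[11] = on$teapotracco
  rot[12] = n$teapotraccoo
  rot[13] = $teapotraccoon
Sorted (with $ < everything):
  sorted[0] = $teapotraccoon  (last char: 'n')
  sorted[1] = accoon$teapotr  (last char: 'r')
  sorted[2] = apotraccoon$te  (last char: 'e')
  sorted[3] = ccoon$teapotra  (last char: 'a')
  sorted[4] = coon$teapotrac  (last char: 'c')
  sorted[5] = eapotraccoon$t  (last char: 't')
  sorted[6] = n$teapotraccoo  (last char: 'o')
  sorted[7] = on$teapotracco  (last char: 'o')
  sorted[8] = oon$teapotracc  (last char: 'c')
  sorted[9] = otraccoon$teap  (last char: 'p')
  sorted[10] = potraccoon$tea  (last char: 'a')
  sorted[11] = raccoon$teapot  (last char: 't')
  sorted[12] = teapotraccoon$  (last char: '$')
  sorted[13] = traccoon$teapo  (last char: 'o')
Last column: nreactoocpat$o
Original string S is at sorted index 12

Answer: nreactoocpat$o
12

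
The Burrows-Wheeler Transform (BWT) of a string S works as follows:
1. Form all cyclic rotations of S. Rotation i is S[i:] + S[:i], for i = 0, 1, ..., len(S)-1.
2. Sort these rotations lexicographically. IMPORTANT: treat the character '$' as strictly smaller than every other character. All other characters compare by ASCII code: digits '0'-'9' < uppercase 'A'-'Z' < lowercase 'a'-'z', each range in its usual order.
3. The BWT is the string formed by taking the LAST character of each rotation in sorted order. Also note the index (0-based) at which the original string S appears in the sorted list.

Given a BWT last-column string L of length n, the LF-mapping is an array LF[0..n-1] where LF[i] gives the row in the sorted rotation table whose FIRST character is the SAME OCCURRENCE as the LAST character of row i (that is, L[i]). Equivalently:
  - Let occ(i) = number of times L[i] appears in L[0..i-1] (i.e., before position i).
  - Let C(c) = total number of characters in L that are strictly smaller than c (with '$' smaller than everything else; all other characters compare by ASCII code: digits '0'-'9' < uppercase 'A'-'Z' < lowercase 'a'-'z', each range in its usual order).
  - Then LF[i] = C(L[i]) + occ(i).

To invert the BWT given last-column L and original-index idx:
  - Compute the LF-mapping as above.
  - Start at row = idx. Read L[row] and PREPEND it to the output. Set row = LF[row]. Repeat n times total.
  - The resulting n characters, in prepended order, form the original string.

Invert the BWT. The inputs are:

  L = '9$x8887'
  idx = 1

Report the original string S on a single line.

Answer: 7x8889$

Derivation:
LF mapping: 5 0 6 2 3 4 1
Walk LF starting at row 1, prepending L[row]:
  step 1: row=1, L[1]='$', prepend. Next row=LF[1]=0
  step 2: row=0, L[0]='9', prepend. Next row=LF[0]=5
  step 3: row=5, L[5]='8', prepend. Next row=LF[5]=4
  step 4: row=4, L[4]='8', prepend. Next row=LF[4]=3
  step 5: row=3, L[3]='8', prepend. Next row=LF[3]=2
  step 6: row=2, L[2]='x', prepend. Next row=LF[2]=6
  step 7: row=6, L[6]='7', prepend. Next row=LF[6]=1
Reversed output: 7x8889$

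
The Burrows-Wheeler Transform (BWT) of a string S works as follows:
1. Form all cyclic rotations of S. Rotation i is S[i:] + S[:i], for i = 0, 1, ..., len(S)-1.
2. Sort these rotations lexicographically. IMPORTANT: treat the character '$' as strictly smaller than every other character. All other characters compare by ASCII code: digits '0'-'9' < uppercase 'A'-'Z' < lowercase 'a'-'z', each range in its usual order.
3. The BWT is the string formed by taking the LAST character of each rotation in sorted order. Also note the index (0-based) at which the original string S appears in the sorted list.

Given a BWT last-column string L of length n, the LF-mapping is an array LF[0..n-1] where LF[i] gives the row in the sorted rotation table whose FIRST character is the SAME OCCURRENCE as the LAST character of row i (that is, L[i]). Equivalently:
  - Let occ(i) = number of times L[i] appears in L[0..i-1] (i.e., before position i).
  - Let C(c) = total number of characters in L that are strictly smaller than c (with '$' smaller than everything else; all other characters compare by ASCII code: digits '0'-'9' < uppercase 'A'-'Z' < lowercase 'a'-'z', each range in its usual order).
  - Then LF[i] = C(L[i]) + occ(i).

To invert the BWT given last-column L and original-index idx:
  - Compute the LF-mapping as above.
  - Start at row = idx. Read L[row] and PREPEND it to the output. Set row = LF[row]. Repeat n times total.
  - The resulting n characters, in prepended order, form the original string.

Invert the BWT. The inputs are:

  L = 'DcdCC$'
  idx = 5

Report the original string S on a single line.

Answer: dCcCD$

Derivation:
LF mapping: 3 4 5 1 2 0
Walk LF starting at row 5, prepending L[row]:
  step 1: row=5, L[5]='$', prepend. Next row=LF[5]=0
  step 2: row=0, L[0]='D', prepend. Next row=LF[0]=3
  step 3: row=3, L[3]='C', prepend. Next row=LF[3]=1
  step 4: row=1, L[1]='c', prepend. Next row=LF[1]=4
  step 5: row=4, L[4]='C', prepend. Next row=LF[4]=2
  step 6: row=2, L[2]='d', prepend. Next row=LF[2]=5
Reversed output: dCcCD$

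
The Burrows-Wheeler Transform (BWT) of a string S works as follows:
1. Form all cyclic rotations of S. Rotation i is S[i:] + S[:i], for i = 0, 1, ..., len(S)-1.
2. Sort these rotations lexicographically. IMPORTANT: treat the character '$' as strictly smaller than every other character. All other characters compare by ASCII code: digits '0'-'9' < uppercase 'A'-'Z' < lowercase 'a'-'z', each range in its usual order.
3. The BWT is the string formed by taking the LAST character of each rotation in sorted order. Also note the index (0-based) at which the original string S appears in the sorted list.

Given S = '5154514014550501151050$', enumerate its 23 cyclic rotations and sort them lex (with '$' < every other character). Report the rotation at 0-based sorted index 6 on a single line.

All 23 rotations (rotation i = S[i:]+S[:i]):
  rot[0] = 5154514014550501151050$
  rot[1] = 154514014550501151050$5
  rot[2] = 54514014550501151050$51
  rot[3] = 4514014550501151050$515
  rot[4] = 514014550501151050$5154
  rot[5] = 14014550501151050$51545
  rot[6] = 4014550501151050$515451
  rot[7] = 014550501151050$5154514
  rot[8] = 14550501151050$51545140
  rot[9] = 4550501151050$515451401
  rot[10] = 550501151050$5154514014
  rot[11] = 50501151050$51545140145
  rot[12] = 0501151050$515451401455
  rot[13] = 501151050$5154514014550
  rot[14] = 01151050$51545140145505
  rot[15] = 1151050$515451401455050
  rot[16] = 151050$5154514014550501
  rot[17] = 51050$51545140145505011
  rot[18] = 1050$515451401455050115
  rot[19] = 050$5154514014550501151
  rot[20] = 50$51545140145505011510
  rot[21] = 0$515451401455050115105
  rot[22] = $5154514014550501151050
Sorted (with $ < everything):
  sorted[0] = $5154514014550501151050
  sorted[1] = 0$515451401455050115105
  sorted[2] = 01151050$51545140145505
  sorted[3] = 014550501151050$5154514
  sorted[4] = 050$5154514014550501151
  sorted[5] = 0501151050$515451401455
  sorted[6] = 1050$515451401455050115
  sorted[7] = 1151050$515451401455050
  sorted[8] = 14014550501151050$51545
  sorted[9] = 14550501151050$51545140
  sorted[10] = 151050$5154514014550501
  sorted[11] = 154514014550501151050$5
  sorted[12] = 4014550501151050$515451
  sorted[13] = 4514014550501151050$515
  sorted[14] = 4550501151050$515451401
  sorted[15] = 50$51545140145505011510
  sorted[16] = 501151050$5154514014550
  sorted[17] = 50501151050$51545140145
  sorted[18] = 51050$51545140145505011
  sorted[19] = 514014550501151050$5154
  sorted[20] = 5154514014550501151050$
  sorted[21] = 54514014550501151050$51
  sorted[22] = 550501151050$5154514014
sorted[6] = 1050$515451401455050115

Answer: 1050$515451401455050115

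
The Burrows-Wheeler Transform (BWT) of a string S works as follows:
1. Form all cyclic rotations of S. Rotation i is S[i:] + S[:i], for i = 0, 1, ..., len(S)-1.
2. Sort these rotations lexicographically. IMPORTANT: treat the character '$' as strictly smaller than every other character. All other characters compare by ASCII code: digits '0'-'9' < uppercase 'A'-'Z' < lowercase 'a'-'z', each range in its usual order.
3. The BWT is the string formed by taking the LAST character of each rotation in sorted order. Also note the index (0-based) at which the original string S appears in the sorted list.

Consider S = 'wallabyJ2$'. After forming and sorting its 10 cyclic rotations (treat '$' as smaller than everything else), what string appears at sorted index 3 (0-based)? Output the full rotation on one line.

Answer: abyJ2$wall

Derivation:
All 10 rotations (rotation i = S[i:]+S[:i]):
  rot[0] = wallabyJ2$
  rot[1] = allabyJ2$w
  rot[2] = llabyJ2$wa
  rot[3] = labyJ2$wal
  rot[4] = abyJ2$wall
  rot[5] = byJ2$walla
  rot[6] = yJ2$wallab
  rot[7] = J2$wallaby
  rot[8] = 2$wallabyJ
  rot[9] = $wallabyJ2
Sorted (with $ < everything):
  sorted[0] = $wallabyJ2
  sorted[1] = 2$wallabyJ
  sorted[2] = J2$wallaby
  sorted[3] = abyJ2$wall
  sorted[4] = allabyJ2$w
  sorted[5] = byJ2$walla
  sorted[6] = labyJ2$wal
  sorted[7] = llabyJ2$wa
  sorted[8] = wallabyJ2$
  sorted[9] = yJ2$wallab
sorted[3] = abyJ2$wall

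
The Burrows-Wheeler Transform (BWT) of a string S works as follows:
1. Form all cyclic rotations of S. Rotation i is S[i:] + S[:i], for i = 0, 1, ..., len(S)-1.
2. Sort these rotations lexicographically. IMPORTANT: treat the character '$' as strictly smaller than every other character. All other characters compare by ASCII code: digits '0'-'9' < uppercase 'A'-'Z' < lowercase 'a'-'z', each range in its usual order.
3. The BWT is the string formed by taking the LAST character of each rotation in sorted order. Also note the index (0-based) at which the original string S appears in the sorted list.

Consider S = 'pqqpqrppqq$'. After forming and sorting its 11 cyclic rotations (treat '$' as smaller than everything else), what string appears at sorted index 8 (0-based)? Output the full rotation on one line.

All 11 rotations (rotation i = S[i:]+S[:i]):
  rot[0] = pqqpqrppqq$
  rot[1] = qqpqrppqq$p
  rot[2] = qpqrppqq$pq
  rot[3] = pqrppqq$pqq
  rot[4] = qrppqq$pqqp
  rot[5] = rppqq$pqqpq
  rot[6] = ppqq$pqqpqr
  rot[7] = pqq$pqqpqrp
  rot[8] = qq$pqqpqrpp
  rot[9] = q$pqqpqrppq
  rot[10] = $pqqpqrppqq
Sorted (with $ < everything):
  sorted[0] = $pqqpqrppqq
  sorted[1] = ppqq$pqqpqr
  sorted[2] = pqq$pqqpqrp
  sorted[3] = pqqpqrppqq$
  sorted[4] = pqrppqq$pqq
  sorted[5] = q$pqqpqrppq
  sorted[6] = qpqrppqq$pq
  sorted[7] = qq$pqqpqrpp
  sorted[8] = qqpqrppqq$p
  sorted[9] = qrppqq$pqqp
  sorted[10] = rppqq$pqqpq
sorted[8] = qqpqrppqq$p

Answer: qqpqrppqq$p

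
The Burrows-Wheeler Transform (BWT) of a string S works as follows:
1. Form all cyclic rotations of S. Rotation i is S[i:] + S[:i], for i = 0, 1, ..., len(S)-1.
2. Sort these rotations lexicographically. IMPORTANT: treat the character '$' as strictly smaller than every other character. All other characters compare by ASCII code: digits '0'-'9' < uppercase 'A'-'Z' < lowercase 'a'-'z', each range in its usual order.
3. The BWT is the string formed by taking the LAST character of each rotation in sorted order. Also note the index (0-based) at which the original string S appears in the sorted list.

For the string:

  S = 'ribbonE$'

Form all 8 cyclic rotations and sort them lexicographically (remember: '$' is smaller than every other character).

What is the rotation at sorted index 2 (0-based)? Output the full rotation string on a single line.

Answer: bbonE$ri

Derivation:
All 8 rotations (rotation i = S[i:]+S[:i]):
  rot[0] = ribbonE$
  rot[1] = ibbonE$r
  rot[2] = bbonE$ri
  rot[3] = bonE$rib
  rot[4] = onE$ribb
  rot[5] = nE$ribbo
  rot[6] = E$ribbon
  rot[7] = $ribbonE
Sorted (with $ < everything):
  sorted[0] = $ribbonE
  sorted[1] = E$ribbon
  sorted[2] = bbonE$ri
  sorted[3] = bonE$rib
  sorted[4] = ibbonE$r
  sorted[5] = nE$ribbo
  sorted[6] = onE$ribb
  sorted[7] = ribbonE$
sorted[2] = bbonE$ri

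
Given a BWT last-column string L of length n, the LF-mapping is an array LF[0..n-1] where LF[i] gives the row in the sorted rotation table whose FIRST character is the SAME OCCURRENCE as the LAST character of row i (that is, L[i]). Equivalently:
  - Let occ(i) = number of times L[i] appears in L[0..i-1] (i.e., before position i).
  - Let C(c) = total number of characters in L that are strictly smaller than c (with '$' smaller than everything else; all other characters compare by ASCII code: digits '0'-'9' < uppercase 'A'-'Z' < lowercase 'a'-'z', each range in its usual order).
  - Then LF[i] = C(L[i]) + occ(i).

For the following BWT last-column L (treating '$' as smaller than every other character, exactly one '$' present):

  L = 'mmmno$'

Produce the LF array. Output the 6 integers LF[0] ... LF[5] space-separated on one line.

Char counts: '$':1, 'm':3, 'n':1, 'o':1
C (first-col start): C('$')=0, C('m')=1, C('n')=4, C('o')=5
L[0]='m': occ=0, LF[0]=C('m')+0=1+0=1
L[1]='m': occ=1, LF[1]=C('m')+1=1+1=2
L[2]='m': occ=2, LF[2]=C('m')+2=1+2=3
L[3]='n': occ=0, LF[3]=C('n')+0=4+0=4
L[4]='o': occ=0, LF[4]=C('o')+0=5+0=5
L[5]='$': occ=0, LF[5]=C('$')+0=0+0=0

Answer: 1 2 3 4 5 0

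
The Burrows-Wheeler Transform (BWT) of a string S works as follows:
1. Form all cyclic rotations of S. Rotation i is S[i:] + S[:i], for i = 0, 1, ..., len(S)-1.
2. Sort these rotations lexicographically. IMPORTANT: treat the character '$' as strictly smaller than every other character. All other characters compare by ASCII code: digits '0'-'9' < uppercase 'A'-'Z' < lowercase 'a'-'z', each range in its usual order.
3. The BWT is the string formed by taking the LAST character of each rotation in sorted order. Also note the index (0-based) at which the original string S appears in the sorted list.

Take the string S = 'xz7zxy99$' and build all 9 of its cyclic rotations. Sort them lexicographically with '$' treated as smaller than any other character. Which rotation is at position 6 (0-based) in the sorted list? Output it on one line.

Answer: y99$xz7zx

Derivation:
All 9 rotations (rotation i = S[i:]+S[:i]):
  rot[0] = xz7zxy99$
  rot[1] = z7zxy99$x
  rot[2] = 7zxy99$xz
  rot[3] = zxy99$xz7
  rot[4] = xy99$xz7z
  rot[5] = y99$xz7zx
  rot[6] = 99$xz7zxy
  rot[7] = 9$xz7zxy9
  rot[8] = $xz7zxy99
Sorted (with $ < everything):
  sorted[0] = $xz7zxy99
  sorted[1] = 7zxy99$xz
  sorted[2] = 9$xz7zxy9
  sorted[3] = 99$xz7zxy
  sorted[4] = xy99$xz7z
  sorted[5] = xz7zxy99$
  sorted[6] = y99$xz7zx
  sorted[7] = z7zxy99$x
  sorted[8] = zxy99$xz7
sorted[6] = y99$xz7zx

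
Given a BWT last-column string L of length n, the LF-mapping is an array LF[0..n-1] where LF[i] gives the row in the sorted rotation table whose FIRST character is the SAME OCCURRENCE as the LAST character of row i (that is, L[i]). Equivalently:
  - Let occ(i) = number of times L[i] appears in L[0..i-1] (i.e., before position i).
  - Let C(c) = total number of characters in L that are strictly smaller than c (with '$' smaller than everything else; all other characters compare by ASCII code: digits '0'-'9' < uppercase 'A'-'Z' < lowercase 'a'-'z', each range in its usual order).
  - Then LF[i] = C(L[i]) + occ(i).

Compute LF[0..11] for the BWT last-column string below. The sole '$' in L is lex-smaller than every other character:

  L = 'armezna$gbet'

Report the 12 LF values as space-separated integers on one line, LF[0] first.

Char counts: '$':1, 'a':2, 'b':1, 'e':2, 'g':1, 'm':1, 'n':1, 'r':1, 't':1, 'z':1
C (first-col start): C('$')=0, C('a')=1, C('b')=3, C('e')=4, C('g')=6, C('m')=7, C('n')=8, C('r')=9, C('t')=10, C('z')=11
L[0]='a': occ=0, LF[0]=C('a')+0=1+0=1
L[1]='r': occ=0, LF[1]=C('r')+0=9+0=9
L[2]='m': occ=0, LF[2]=C('m')+0=7+0=7
L[3]='e': occ=0, LF[3]=C('e')+0=4+0=4
L[4]='z': occ=0, LF[4]=C('z')+0=11+0=11
L[5]='n': occ=0, LF[5]=C('n')+0=8+0=8
L[6]='a': occ=1, LF[6]=C('a')+1=1+1=2
L[7]='$': occ=0, LF[7]=C('$')+0=0+0=0
L[8]='g': occ=0, LF[8]=C('g')+0=6+0=6
L[9]='b': occ=0, LF[9]=C('b')+0=3+0=3
L[10]='e': occ=1, LF[10]=C('e')+1=4+1=5
L[11]='t': occ=0, LF[11]=C('t')+0=10+0=10

Answer: 1 9 7 4 11 8 2 0 6 3 5 10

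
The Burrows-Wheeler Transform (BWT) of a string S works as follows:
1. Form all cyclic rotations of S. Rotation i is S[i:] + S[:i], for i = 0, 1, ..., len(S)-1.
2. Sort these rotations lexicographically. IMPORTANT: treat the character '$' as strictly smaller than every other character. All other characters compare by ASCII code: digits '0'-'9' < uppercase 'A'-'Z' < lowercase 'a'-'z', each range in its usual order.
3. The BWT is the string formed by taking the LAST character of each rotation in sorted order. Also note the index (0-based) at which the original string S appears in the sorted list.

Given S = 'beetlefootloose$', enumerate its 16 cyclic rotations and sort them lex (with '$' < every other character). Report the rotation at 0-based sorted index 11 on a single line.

All 16 rotations (rotation i = S[i:]+S[:i]):
  rot[0] = beetlefootloose$
  rot[1] = eetlefootloose$b
  rot[2] = etlefootloose$be
  rot[3] = tlefootloose$bee
  rot[4] = lefootloose$beet
  rot[5] = efootloose$beetl
  rot[6] = footloose$beetle
  rot[7] = ootloose$beetlef
  rot[8] = otloose$beetlefo
  rot[9] = tloose$beetlefoo
  rot[10] = loose$beetlefoot
  rot[11] = oose$beetlefootl
  rot[12] = ose$beetlefootlo
  rot[13] = se$beetlefootloo
  rot[14] = e$beetlefootloos
  rot[15] = $beetlefootloose
Sorted (with $ < everything):
  sorted[0] = $beetlefootloose
  sorted[1] = beetlefootloose$
  sorted[2] = e$beetlefootloos
  sorted[3] = eetlefootloose$b
  sorted[4] = efootloose$beetl
  sorted[5] = etlefootloose$be
  sorted[6] = footloose$beetle
  sorted[7] = lefootloose$beet
  sorted[8] = loose$beetlefoot
  sorted[9] = oose$beetlefootl
  sorted[10] = ootloose$beetlef
  sorted[11] = ose$beetlefootlo
  sorted[12] = otloose$beetlefo
  sorted[13] = se$beetlefootloo
  sorted[14] = tlefootloose$bee
  sorted[15] = tloose$beetlefoo
sorted[11] = ose$beetlefootlo

Answer: ose$beetlefootlo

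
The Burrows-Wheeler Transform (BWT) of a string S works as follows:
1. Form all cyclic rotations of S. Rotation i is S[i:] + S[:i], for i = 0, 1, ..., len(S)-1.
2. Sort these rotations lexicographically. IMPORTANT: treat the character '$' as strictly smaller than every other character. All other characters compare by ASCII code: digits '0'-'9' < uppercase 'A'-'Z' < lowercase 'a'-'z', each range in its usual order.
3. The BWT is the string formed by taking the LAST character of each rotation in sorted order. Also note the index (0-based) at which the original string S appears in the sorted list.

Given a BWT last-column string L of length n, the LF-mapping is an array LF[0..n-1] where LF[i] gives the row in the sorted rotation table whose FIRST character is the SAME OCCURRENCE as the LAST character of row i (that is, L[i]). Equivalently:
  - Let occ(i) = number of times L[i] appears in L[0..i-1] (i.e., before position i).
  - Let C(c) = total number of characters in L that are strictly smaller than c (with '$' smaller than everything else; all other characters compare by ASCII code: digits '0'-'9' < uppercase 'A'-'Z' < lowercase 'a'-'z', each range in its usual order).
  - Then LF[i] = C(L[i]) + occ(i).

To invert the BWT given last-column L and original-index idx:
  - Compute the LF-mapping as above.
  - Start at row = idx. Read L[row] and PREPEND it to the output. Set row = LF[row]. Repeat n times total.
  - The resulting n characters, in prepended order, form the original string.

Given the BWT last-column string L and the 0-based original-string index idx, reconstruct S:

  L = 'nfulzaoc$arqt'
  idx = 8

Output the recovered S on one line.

Answer: quartzfalcon$

Derivation:
LF mapping: 6 4 11 5 12 1 7 3 0 2 9 8 10
Walk LF starting at row 8, prepending L[row]:
  step 1: row=8, L[8]='$', prepend. Next row=LF[8]=0
  step 2: row=0, L[0]='n', prepend. Next row=LF[0]=6
  step 3: row=6, L[6]='o', prepend. Next row=LF[6]=7
  step 4: row=7, L[7]='c', prepend. Next row=LF[7]=3
  step 5: row=3, L[3]='l', prepend. Next row=LF[3]=5
  step 6: row=5, L[5]='a', prepend. Next row=LF[5]=1
  step 7: row=1, L[1]='f', prepend. Next row=LF[1]=4
  step 8: row=4, L[4]='z', prepend. Next row=LF[4]=12
  step 9: row=12, L[12]='t', prepend. Next row=LF[12]=10
  step 10: row=10, L[10]='r', prepend. Next row=LF[10]=9
  step 11: row=9, L[9]='a', prepend. Next row=LF[9]=2
  step 12: row=2, L[2]='u', prepend. Next row=LF[2]=11
  step 13: row=11, L[11]='q', prepend. Next row=LF[11]=8
Reversed output: quartzfalcon$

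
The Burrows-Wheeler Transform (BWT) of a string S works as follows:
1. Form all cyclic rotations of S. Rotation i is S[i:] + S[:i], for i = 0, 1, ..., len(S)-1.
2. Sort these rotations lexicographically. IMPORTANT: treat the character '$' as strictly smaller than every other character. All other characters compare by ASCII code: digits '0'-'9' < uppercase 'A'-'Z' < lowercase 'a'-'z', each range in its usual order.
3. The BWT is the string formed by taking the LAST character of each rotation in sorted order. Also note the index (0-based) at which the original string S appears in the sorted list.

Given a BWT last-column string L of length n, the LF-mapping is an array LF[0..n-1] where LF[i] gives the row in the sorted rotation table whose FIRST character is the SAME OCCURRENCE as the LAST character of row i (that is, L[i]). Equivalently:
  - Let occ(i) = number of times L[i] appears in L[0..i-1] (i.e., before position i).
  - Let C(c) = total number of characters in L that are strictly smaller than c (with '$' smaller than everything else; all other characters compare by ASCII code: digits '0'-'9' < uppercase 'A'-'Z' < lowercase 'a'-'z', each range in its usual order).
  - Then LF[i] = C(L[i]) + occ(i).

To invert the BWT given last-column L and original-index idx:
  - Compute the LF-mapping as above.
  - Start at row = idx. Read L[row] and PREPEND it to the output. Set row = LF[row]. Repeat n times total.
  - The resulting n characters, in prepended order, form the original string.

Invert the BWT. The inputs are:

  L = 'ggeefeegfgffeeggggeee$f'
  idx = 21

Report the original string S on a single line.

LF mapping: 15 16 1 2 10 3 4 17 11 18 12 13 5 6 19 20 21 22 7 8 9 0 14
Walk LF starting at row 21, prepending L[row]:
  step 1: row=21, L[21]='$', prepend. Next row=LF[21]=0
  step 2: row=0, L[0]='g', prepend. Next row=LF[0]=15
  step 3: row=15, L[15]='g', prepend. Next row=LF[15]=20
  step 4: row=20, L[20]='e', prepend. Next row=LF[20]=9
  step 5: row=9, L[9]='g', prepend. Next row=LF[9]=18
  step 6: row=18, L[18]='e', prepend. Next row=LF[18]=7
  step 7: row=7, L[7]='g', prepend. Next row=LF[7]=17
  step 8: row=17, L[17]='g', prepend. Next row=LF[17]=22
  step 9: row=22, L[22]='f', prepend. Next row=LF[22]=14
  step 10: row=14, L[14]='g', prepend. Next row=LF[14]=19
  step 11: row=19, L[19]='e', prepend. Next row=LF[19]=8
  step 12: row=8, L[8]='f', prepend. Next row=LF[8]=11
  step 13: row=11, L[11]='f', prepend. Next row=LF[11]=13
  step 14: row=13, L[13]='e', prepend. Next row=LF[13]=6
  step 15: row=6, L[6]='e', prepend. Next row=LF[6]=4
  step 16: row=4, L[4]='f', prepend. Next row=LF[4]=10
  step 17: row=10, L[10]='f', prepend. Next row=LF[10]=12
  step 18: row=12, L[12]='e', prepend. Next row=LF[12]=5
  step 19: row=5, L[5]='e', prepend. Next row=LF[5]=3
  step 20: row=3, L[3]='e', prepend. Next row=LF[3]=2
  step 21: row=2, L[2]='e', prepend. Next row=LF[2]=1
  step 22: row=1, L[1]='g', prepend. Next row=LF[1]=16
  step 23: row=16, L[16]='g', prepend. Next row=LF[16]=21
Reversed output: ggeeeeffeeffegfggegegg$

Answer: ggeeeeffeeffegfggegegg$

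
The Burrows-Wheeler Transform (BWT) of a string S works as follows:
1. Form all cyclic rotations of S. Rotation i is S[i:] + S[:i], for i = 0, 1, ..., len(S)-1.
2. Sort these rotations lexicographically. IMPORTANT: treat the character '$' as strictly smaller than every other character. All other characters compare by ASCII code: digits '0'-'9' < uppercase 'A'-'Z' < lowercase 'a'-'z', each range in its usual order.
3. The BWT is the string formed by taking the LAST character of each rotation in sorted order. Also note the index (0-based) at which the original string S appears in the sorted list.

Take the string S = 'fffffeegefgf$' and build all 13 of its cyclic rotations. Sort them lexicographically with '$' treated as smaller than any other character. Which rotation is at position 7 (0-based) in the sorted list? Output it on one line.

Answer: fffeegefgf$ff

Derivation:
All 13 rotations (rotation i = S[i:]+S[:i]):
  rot[0] = fffffeegefgf$
  rot[1] = ffffeegefgf$f
  rot[2] = fffeegefgf$ff
  rot[3] = ffeegefgf$fff
  rot[4] = feegefgf$ffff
  rot[5] = eegefgf$fffff
  rot[6] = egefgf$fffffe
  rot[7] = gefgf$fffffee
  rot[8] = efgf$fffffeeg
  rot[9] = fgf$fffffeege
  rot[10] = gf$fffffeegef
  rot[11] = f$fffffeegefg
  rot[12] = $fffffeegefgf
Sorted (with $ < everything):
  sorted[0] = $fffffeegefgf
  sorted[1] = eegefgf$fffff
  sorted[2] = efgf$fffffeeg
  sorted[3] = egefgf$fffffe
  sorted[4] = f$fffffeegefg
  sorted[5] = feegefgf$ffff
  sorted[6] = ffeegefgf$fff
  sorted[7] = fffeegefgf$ff
  sorted[8] = ffffeegefgf$f
  sorted[9] = fffffeegefgf$
  sorted[10] = fgf$fffffeege
  sorted[11] = gefgf$fffffee
  sorted[12] = gf$fffffeegef
sorted[7] = fffeegefgf$ff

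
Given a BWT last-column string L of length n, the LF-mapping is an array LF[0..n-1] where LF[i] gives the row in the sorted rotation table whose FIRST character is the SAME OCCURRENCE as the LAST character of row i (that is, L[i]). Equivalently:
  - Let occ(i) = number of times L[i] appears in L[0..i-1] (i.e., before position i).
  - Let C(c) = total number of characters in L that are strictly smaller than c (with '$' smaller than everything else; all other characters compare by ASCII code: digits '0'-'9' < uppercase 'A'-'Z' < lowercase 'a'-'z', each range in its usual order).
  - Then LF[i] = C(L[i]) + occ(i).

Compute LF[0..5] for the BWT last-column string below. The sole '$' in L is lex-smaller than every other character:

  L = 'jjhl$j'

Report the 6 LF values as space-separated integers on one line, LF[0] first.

Answer: 2 3 1 5 0 4

Derivation:
Char counts: '$':1, 'h':1, 'j':3, 'l':1
C (first-col start): C('$')=0, C('h')=1, C('j')=2, C('l')=5
L[0]='j': occ=0, LF[0]=C('j')+0=2+0=2
L[1]='j': occ=1, LF[1]=C('j')+1=2+1=3
L[2]='h': occ=0, LF[2]=C('h')+0=1+0=1
L[3]='l': occ=0, LF[3]=C('l')+0=5+0=5
L[4]='$': occ=0, LF[4]=C('$')+0=0+0=0
L[5]='j': occ=2, LF[5]=C('j')+2=2+2=4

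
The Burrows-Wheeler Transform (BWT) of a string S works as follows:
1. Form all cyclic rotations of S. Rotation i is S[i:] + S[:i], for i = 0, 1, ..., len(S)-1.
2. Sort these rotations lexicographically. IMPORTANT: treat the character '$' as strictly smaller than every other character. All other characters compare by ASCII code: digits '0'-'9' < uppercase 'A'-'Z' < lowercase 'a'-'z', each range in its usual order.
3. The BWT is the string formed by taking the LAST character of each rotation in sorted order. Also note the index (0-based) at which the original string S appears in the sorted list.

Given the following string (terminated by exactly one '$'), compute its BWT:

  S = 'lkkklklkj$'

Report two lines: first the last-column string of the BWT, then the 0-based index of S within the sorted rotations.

Answer: jkllklkk$k
8

Derivation:
All 10 rotations (rotation i = S[i:]+S[:i]):
  rot[0] = lkkklklkj$
  rot[1] = kkklklkj$l
  rot[2] = kklklkj$lk
  rot[3] = klklkj$lkk
  rot[4] = lklkj$lkkk
  rot[5] = klkj$lkkkl
  rot[6] = lkj$lkkklk
  rot[7] = kj$lkkklkl
  rot[8] = j$lkkklklk
  rot[9] = $lkkklklkj
Sorted (with $ < everything):
  sorted[0] = $lkkklklkj  (last char: 'j')
  sorted[1] = j$lkkklklk  (last char: 'k')
  sorted[2] = kj$lkkklkl  (last char: 'l')
  sorted[3] = kkklklkj$l  (last char: 'l')
  sorted[4] = kklklkj$lk  (last char: 'k')
  sorted[5] = klkj$lkkkl  (last char: 'l')
  sorted[6] = klklkj$lkk  (last char: 'k')
  sorted[7] = lkj$lkkklk  (last char: 'k')
  sorted[8] = lkkklklkj$  (last char: '$')
  sorted[9] = lklkj$lkkk  (last char: 'k')
Last column: jkllklkk$k
Original string S is at sorted index 8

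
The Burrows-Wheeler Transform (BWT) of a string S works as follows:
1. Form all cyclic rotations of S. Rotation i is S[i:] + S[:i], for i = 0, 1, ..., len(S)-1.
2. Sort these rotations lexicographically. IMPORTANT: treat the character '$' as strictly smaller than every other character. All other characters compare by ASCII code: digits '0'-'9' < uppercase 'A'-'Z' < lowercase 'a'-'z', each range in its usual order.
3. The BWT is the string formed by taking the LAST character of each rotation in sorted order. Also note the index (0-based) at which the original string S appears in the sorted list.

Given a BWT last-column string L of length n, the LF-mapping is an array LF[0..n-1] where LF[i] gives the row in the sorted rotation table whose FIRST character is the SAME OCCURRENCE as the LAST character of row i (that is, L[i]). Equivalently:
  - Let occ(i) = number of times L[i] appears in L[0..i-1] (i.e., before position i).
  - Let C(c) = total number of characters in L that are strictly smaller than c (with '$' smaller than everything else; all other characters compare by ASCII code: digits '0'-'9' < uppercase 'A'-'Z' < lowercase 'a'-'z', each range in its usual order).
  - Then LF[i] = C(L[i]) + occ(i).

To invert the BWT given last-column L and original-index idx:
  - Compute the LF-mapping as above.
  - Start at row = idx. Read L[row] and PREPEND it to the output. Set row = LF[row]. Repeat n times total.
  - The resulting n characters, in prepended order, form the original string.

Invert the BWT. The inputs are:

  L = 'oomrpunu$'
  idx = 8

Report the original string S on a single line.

LF mapping: 3 4 1 6 5 7 2 8 0
Walk LF starting at row 8, prepending L[row]:
  step 1: row=8, L[8]='$', prepend. Next row=LF[8]=0
  step 2: row=0, L[0]='o', prepend. Next row=LF[0]=3
  step 3: row=3, L[3]='r', prepend. Next row=LF[3]=6
  step 4: row=6, L[6]='n', prepend. Next row=LF[6]=2
  step 5: row=2, L[2]='m', prepend. Next row=LF[2]=1
  step 6: row=1, L[1]='o', prepend. Next row=LF[1]=4
  step 7: row=4, L[4]='p', prepend. Next row=LF[4]=5
  step 8: row=5, L[5]='u', prepend. Next row=LF[5]=7
  step 9: row=7, L[7]='u', prepend. Next row=LF[7]=8
Reversed output: uupomnro$

Answer: uupomnro$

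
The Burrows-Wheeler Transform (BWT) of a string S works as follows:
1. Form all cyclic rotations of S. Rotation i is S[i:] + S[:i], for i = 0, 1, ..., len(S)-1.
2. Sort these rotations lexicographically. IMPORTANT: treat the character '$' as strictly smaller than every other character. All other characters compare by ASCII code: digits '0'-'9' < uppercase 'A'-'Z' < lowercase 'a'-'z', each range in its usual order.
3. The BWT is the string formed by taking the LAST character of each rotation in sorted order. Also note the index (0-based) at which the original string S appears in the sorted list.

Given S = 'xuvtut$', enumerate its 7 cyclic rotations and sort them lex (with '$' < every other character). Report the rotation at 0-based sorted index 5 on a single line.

All 7 rotations (rotation i = S[i:]+S[:i]):
  rot[0] = xuvtut$
  rot[1] = uvtut$x
  rot[2] = vtut$xu
  rot[3] = tut$xuv
  rot[4] = ut$xuvt
  rot[5] = t$xuvtu
  rot[6] = $xuvtut
Sorted (with $ < everything):
  sorted[0] = $xuvtut
  sorted[1] = t$xuvtu
  sorted[2] = tut$xuv
  sorted[3] = ut$xuvt
  sorted[4] = uvtut$x
  sorted[5] = vtut$xu
  sorted[6] = xuvtut$
sorted[5] = vtut$xu

Answer: vtut$xu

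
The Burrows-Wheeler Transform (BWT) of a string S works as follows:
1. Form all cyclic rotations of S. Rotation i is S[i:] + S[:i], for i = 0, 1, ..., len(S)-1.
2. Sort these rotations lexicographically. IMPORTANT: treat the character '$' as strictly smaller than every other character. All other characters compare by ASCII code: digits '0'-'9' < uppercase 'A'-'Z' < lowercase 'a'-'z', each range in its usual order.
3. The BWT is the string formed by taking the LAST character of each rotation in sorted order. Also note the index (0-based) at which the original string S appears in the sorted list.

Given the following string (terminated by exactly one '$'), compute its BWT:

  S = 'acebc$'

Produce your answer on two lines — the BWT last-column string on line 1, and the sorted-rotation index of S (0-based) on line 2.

Answer: c$ebac
1

Derivation:
All 6 rotations (rotation i = S[i:]+S[:i]):
  rot[0] = acebc$
  rot[1] = cebc$a
  rot[2] = ebc$ac
  rot[3] = bc$ace
  rot[4] = c$aceb
  rot[5] = $acebc
Sorted (with $ < everything):
  sorted[0] = $acebc  (last char: 'c')
  sorted[1] = acebc$  (last char: '$')
  sorted[2] = bc$ace  (last char: 'e')
  sorted[3] = c$aceb  (last char: 'b')
  sorted[4] = cebc$a  (last char: 'a')
  sorted[5] = ebc$ac  (last char: 'c')
Last column: c$ebac
Original string S is at sorted index 1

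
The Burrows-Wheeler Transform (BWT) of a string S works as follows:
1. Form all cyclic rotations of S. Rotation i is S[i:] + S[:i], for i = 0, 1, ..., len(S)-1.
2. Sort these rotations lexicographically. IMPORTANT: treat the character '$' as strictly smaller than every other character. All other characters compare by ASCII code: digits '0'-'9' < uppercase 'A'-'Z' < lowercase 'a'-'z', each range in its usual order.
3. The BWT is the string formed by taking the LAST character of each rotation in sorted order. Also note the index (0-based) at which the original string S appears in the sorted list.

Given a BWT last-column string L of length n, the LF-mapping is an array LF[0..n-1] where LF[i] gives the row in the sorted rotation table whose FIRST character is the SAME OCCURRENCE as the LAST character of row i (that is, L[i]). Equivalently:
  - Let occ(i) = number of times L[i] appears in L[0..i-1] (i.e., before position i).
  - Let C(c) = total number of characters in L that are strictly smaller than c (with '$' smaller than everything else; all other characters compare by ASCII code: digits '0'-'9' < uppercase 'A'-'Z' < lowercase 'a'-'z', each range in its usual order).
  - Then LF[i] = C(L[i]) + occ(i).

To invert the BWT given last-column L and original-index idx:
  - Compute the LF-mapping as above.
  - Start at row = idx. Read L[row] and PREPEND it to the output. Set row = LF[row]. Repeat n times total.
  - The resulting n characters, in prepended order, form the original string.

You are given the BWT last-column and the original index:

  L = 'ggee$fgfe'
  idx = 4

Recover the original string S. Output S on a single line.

Answer: ffgeeegg$

Derivation:
LF mapping: 6 7 1 2 0 4 8 5 3
Walk LF starting at row 4, prepending L[row]:
  step 1: row=4, L[4]='$', prepend. Next row=LF[4]=0
  step 2: row=0, L[0]='g', prepend. Next row=LF[0]=6
  step 3: row=6, L[6]='g', prepend. Next row=LF[6]=8
  step 4: row=8, L[8]='e', prepend. Next row=LF[8]=3
  step 5: row=3, L[3]='e', prepend. Next row=LF[3]=2
  step 6: row=2, L[2]='e', prepend. Next row=LF[2]=1
  step 7: row=1, L[1]='g', prepend. Next row=LF[1]=7
  step 8: row=7, L[7]='f', prepend. Next row=LF[7]=5
  step 9: row=5, L[5]='f', prepend. Next row=LF[5]=4
Reversed output: ffgeeegg$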